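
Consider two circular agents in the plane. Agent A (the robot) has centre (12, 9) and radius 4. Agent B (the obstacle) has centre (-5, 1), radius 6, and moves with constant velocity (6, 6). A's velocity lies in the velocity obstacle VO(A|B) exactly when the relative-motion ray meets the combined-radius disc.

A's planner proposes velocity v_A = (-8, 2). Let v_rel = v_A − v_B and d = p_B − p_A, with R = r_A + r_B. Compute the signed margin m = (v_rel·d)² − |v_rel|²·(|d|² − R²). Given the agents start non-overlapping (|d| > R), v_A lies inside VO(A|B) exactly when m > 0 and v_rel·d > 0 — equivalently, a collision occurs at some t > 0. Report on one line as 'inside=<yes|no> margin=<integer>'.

d = (-17, -8),  |d|² = 353;  R = 4+6 = 10,  c = 353−10² = 253
v_rel = (-14, -4),  |v_rel|² = 212;  v_rel·d = (-14)·(-17) + (-4)·(-8) = 270
212·t² − 540·t + 253 = 0  ⇒  m = 270² − 212·253 = 19264
m = 19264 > 0,  v_rel·d = 270 > 0  ⇒  inside

inside=yes margin=19264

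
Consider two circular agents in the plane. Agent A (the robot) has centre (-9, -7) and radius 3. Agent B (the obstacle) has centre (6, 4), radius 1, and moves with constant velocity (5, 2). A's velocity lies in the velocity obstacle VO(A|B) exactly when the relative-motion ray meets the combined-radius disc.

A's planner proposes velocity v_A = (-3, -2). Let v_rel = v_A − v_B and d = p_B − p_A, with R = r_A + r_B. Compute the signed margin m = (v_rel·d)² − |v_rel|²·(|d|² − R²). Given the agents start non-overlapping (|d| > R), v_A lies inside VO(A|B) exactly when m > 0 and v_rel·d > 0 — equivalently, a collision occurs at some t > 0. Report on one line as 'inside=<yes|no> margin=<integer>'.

d = (15, 11),  |d|² = 346;  R = 3+1 = 4,  c = 346−4² = 330
v_rel = (-8, -4),  |v_rel|² = 80;  v_rel·d = (-8)·(15) + (-4)·(11) = -164
80·t² + 328·t + 330 = 0  ⇒  m = (-164)² − 80·330 = 496
m = 496 > 0,  v_rel·d = -164 < 0  ⇒  outside

inside=no margin=496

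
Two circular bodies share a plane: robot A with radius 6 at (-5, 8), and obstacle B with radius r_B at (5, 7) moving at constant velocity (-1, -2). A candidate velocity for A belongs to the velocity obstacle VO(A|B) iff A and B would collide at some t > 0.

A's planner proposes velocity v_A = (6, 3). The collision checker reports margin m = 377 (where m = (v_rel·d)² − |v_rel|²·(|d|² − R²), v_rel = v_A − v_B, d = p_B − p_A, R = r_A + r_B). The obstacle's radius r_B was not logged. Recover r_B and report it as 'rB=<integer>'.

m = 377
d = (10, -1);  v_rel = (7, 5),  |v_rel|² = 74
v_rel×d = (7)·(-1) − (5)·(10) = -57
since m = R²·74 − (-57)²:  R² = (3249 + 377) / 74 = 49
R = √49 = 7  ⇒  r_B = 7 − 6 = 1

rB=1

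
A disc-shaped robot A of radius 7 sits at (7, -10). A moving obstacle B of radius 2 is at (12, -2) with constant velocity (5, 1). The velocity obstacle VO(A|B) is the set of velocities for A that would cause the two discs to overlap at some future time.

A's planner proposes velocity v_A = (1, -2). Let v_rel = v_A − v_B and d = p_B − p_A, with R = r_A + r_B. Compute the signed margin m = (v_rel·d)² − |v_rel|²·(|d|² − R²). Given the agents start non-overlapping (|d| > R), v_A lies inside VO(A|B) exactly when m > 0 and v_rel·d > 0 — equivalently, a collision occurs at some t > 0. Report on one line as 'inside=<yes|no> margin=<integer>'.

d = (5, 8),  |d|² = 89;  R = 7+2 = 9,  c = 89−9² = 8
v_rel = (-4, -3),  |v_rel|² = 25;  v_rel·d = (-4)·(5) + (-3)·(8) = -44
25·t² + 88·t + 8 = 0  ⇒  m = (-44)² − 25·8 = 1736
m = 1736 > 0,  v_rel·d = -44 < 0  ⇒  outside

inside=no margin=1736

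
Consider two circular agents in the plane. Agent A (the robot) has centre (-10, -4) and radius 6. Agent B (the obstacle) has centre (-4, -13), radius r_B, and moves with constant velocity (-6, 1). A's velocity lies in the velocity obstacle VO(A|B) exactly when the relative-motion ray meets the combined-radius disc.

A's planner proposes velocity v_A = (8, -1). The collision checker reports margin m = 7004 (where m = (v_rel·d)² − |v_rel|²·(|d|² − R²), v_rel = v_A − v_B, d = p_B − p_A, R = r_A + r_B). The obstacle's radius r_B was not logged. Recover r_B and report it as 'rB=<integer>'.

m = 7004
d = (6, -9);  v_rel = (14, -2),  |v_rel|² = 200
v_rel×d = (14)·(-9) − (-2)·(6) = -114
since m = R²·200 − (-114)²:  R² = (12996 + 7004) / 200 = 100
R = √100 = 10  ⇒  r_B = 10 − 6 = 4

rB=4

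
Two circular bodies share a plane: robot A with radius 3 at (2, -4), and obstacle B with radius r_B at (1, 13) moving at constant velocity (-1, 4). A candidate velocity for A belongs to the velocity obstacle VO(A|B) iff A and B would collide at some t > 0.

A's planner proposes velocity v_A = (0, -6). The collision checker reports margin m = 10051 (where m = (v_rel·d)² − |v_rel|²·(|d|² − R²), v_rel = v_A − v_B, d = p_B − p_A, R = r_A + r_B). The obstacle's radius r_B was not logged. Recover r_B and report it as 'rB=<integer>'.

m = 10051
d = (-1, 17);  v_rel = (1, -10),  |v_rel|² = 101
v_rel×d = (1)·(17) − (-10)·(-1) = 7
since m = R²·101 − 7²:  R² = (49 + 10051) / 101 = 100
R = √100 = 10  ⇒  r_B = 10 − 3 = 7

rB=7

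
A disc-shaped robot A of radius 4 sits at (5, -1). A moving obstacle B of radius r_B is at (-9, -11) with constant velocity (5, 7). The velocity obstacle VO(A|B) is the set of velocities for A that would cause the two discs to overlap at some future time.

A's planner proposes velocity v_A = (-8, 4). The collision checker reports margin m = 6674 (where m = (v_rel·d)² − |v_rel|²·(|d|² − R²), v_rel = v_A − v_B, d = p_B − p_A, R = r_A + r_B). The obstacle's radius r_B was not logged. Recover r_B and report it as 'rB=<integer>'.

m = 6674
d = (-14, -10);  v_rel = (-13, -3),  |v_rel|² = 178
v_rel×d = (-13)·(-10) − (-3)·(-14) = 88
since m = R²·178 − 88²:  R² = (7744 + 6674) / 178 = 81
R = √81 = 9  ⇒  r_B = 9 − 4 = 5

rB=5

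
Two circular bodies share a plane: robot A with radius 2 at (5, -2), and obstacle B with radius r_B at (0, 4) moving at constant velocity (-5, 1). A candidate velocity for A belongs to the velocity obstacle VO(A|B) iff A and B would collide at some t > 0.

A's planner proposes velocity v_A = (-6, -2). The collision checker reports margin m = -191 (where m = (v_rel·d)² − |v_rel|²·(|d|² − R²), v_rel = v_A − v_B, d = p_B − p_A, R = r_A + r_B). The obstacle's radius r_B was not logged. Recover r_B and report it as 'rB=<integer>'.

m = -191
d = (-5, 6);  v_rel = (-1, -3),  |v_rel|² = 10
v_rel×d = (-1)·(6) − (-3)·(-5) = -21
since m = R²·10 − (-21)²:  R² = (441 + -191) / 10 = 25
R = √25 = 5  ⇒  r_B = 5 − 2 = 3

rB=3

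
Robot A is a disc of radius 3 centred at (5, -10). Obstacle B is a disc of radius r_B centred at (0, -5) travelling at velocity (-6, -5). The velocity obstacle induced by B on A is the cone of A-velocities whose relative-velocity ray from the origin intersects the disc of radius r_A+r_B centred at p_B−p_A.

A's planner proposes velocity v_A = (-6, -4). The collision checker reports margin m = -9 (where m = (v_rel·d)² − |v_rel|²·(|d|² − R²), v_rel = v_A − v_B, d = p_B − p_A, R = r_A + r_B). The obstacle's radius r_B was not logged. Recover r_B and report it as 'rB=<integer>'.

m = -9
d = (-5, 5);  v_rel = (0, 1),  |v_rel|² = 1
v_rel×d = (0)·(5) − (1)·(-5) = 5
since m = R²·1 − 5²:  R² = (25 + -9) / 1 = 16
R = √16 = 4  ⇒  r_B = 4 − 3 = 1

rB=1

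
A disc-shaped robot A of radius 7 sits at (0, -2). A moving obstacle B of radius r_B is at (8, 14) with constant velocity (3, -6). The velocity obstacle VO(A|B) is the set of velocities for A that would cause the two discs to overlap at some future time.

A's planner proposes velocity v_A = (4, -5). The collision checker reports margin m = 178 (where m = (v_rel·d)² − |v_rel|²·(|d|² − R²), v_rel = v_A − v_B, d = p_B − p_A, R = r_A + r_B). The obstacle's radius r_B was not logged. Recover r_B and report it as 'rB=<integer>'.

m = 178
d = (8, 16);  v_rel = (1, 1),  |v_rel|² = 2
v_rel×d = (1)·(16) − (1)·(8) = 8
since m = R²·2 − 8²:  R² = (64 + 178) / 2 = 121
R = √121 = 11  ⇒  r_B = 11 − 7 = 4

rB=4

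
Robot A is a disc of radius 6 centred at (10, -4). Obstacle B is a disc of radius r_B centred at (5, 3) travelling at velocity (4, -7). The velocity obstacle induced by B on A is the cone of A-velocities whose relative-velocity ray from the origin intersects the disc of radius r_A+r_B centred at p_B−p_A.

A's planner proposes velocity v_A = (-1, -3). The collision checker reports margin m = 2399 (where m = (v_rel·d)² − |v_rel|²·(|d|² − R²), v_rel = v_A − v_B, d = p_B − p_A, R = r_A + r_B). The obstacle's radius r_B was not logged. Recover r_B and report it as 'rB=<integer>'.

m = 2399
d = (-5, 7);  v_rel = (-5, 4),  |v_rel|² = 41
v_rel×d = (-5)·(7) − (4)·(-5) = -15
since m = R²·41 − (-15)²:  R² = (225 + 2399) / 41 = 64
R = √64 = 8  ⇒  r_B = 8 − 6 = 2

rB=2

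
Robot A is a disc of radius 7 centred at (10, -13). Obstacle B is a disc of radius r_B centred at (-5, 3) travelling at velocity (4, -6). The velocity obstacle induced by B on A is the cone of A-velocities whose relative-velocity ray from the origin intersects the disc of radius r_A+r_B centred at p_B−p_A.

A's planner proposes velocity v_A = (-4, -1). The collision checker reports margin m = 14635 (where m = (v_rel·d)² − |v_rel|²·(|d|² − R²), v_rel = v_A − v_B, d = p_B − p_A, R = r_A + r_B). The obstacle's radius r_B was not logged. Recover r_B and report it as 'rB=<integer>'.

m = 14635
d = (-15, 16);  v_rel = (-8, 5),  |v_rel|² = 89
v_rel×d = (-8)·(16) − (5)·(-15) = -53
since m = R²·89 − (-53)²:  R² = (2809 + 14635) / 89 = 196
R = √196 = 14  ⇒  r_B = 14 − 7 = 7

rB=7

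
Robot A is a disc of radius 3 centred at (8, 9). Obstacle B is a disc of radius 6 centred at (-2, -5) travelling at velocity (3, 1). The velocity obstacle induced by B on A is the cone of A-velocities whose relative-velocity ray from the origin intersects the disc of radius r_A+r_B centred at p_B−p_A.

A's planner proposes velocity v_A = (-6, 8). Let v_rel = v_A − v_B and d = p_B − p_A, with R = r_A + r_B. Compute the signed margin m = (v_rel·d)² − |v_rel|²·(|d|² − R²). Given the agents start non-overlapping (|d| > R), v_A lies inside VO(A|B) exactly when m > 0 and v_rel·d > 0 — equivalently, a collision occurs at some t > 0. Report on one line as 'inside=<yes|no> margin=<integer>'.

d = (-10, -14),  |d|² = 296;  R = 3+6 = 9,  c = 296−9² = 215
v_rel = (-9, 7),  |v_rel|² = 130;  v_rel·d = (-9)·(-10) + (7)·(-14) = -8
130·t² + 16·t + 215 = 0  ⇒  m = (-8)² − 130·215 = -27886
m = -27886 < 0,  v_rel·d = -8 < 0  ⇒  outside

inside=no margin=-27886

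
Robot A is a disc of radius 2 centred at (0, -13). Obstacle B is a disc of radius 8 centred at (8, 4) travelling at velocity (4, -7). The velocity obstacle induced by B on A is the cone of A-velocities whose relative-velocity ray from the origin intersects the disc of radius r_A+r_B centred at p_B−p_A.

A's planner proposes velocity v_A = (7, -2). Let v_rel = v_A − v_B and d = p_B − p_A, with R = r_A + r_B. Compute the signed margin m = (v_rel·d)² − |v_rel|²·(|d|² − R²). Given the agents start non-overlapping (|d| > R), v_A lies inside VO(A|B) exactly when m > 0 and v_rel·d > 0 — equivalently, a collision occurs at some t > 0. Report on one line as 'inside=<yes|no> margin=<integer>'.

d = (8, 17),  |d|² = 353;  R = 2+8 = 10,  c = 353−10² = 253
v_rel = (3, 5),  |v_rel|² = 34;  v_rel·d = (3)·(8) + (5)·(17) = 109
34·t² − 218·t + 253 = 0  ⇒  m = 109² − 34·253 = 3279
m = 3279 > 0,  v_rel·d = 109 > 0  ⇒  inside

inside=yes margin=3279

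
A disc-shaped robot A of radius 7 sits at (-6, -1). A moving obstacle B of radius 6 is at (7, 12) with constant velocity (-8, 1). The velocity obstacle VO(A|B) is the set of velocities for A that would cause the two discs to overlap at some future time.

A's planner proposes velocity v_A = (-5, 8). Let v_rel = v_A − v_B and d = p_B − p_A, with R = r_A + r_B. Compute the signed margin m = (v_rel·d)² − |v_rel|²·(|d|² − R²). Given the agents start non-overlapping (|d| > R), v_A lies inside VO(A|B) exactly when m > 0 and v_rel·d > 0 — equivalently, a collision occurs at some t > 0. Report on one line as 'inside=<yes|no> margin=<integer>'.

d = (13, 13),  |d|² = 338;  R = 7+6 = 13,  c = 338−13² = 169
v_rel = (3, 7),  |v_rel|² = 58;  v_rel·d = (3)·(13) + (7)·(13) = 130
58·t² − 260·t + 169 = 0  ⇒  m = 130² − 58·169 = 7098
m = 7098 > 0,  v_rel·d = 130 > 0  ⇒  inside

inside=yes margin=7098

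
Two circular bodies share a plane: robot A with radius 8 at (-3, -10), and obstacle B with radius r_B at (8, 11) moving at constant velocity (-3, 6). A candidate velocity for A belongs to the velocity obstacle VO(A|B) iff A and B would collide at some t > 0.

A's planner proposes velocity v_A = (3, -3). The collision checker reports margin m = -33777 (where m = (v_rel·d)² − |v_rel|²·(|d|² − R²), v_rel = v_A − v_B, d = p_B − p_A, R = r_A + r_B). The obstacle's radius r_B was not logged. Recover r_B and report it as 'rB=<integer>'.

m = -33777
d = (11, 21);  v_rel = (6, -9),  |v_rel|² = 117
v_rel×d = (6)·(21) − (-9)·(11) = 225
since m = R²·117 − 225²:  R² = (50625 + -33777) / 117 = 144
R = √144 = 12  ⇒  r_B = 12 − 8 = 4

rB=4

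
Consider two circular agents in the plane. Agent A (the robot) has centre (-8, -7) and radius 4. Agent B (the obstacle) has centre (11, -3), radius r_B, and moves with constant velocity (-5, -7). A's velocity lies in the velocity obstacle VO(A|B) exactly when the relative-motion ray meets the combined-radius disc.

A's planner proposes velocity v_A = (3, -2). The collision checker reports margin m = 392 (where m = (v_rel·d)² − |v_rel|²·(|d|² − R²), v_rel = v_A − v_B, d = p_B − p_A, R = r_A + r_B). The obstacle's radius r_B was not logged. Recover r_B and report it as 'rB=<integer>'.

m = 392
d = (19, 4);  v_rel = (8, 5),  |v_rel|² = 89
v_rel×d = (8)·(4) − (5)·(19) = -63
since m = R²·89 − (-63)²:  R² = (3969 + 392) / 89 = 49
R = √49 = 7  ⇒  r_B = 7 − 4 = 3

rB=3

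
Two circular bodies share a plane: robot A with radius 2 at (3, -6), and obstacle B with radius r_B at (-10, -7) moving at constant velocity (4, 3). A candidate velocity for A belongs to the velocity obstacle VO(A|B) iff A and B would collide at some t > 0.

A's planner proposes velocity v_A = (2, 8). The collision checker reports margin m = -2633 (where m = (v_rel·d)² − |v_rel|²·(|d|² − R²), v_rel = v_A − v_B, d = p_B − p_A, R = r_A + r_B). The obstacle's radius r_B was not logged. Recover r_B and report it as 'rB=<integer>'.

m = -2633
d = (-13, -1);  v_rel = (-2, 5),  |v_rel|² = 29
v_rel×d = (-2)·(-1) − (5)·(-13) = 67
since m = R²·29 − 67²:  R² = (4489 + -2633) / 29 = 64
R = √64 = 8  ⇒  r_B = 8 − 2 = 6

rB=6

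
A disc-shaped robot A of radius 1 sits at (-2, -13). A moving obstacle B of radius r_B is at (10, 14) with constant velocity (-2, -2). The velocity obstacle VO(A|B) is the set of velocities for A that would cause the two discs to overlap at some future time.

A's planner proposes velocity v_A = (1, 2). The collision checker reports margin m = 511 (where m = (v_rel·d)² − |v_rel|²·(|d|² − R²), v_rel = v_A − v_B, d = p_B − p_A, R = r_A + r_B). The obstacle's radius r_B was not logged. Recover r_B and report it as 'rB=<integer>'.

m = 511
d = (12, 27);  v_rel = (3, 4),  |v_rel|² = 25
v_rel×d = (3)·(27) − (4)·(12) = 33
since m = R²·25 − 33²:  R² = (1089 + 511) / 25 = 64
R = √64 = 8  ⇒  r_B = 8 − 1 = 7

rB=7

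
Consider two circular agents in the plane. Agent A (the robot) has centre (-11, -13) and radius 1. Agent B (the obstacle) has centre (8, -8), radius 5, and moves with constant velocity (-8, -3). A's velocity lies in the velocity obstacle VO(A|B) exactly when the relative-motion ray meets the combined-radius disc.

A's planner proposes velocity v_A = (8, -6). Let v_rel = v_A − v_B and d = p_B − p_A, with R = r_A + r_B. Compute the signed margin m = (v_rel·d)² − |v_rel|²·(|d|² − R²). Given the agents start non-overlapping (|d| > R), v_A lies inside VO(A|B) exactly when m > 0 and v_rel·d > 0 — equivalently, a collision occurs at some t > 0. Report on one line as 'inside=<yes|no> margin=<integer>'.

d = (19, 5),  |d|² = 386;  R = 1+5 = 6,  c = 386−6² = 350
v_rel = (16, -3),  |v_rel|² = 265;  v_rel·d = (16)·(19) + (-3)·(5) = 289
265·t² − 578·t + 350 = 0  ⇒  m = 289² − 265·350 = -9229
m = -9229 < 0,  v_rel·d = 289 > 0  ⇒  outside

inside=no margin=-9229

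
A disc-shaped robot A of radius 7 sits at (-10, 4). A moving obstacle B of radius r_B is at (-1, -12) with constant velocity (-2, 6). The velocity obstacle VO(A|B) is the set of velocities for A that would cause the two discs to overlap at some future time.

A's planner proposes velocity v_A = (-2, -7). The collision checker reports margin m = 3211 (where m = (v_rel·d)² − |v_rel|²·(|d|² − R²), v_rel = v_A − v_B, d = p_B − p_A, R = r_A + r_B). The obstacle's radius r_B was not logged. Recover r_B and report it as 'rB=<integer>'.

m = 3211
d = (9, -16);  v_rel = (0, -13),  |v_rel|² = 169
v_rel×d = (0)·(-16) − (-13)·(9) = 117
since m = R²·169 − 117²:  R² = (13689 + 3211) / 169 = 100
R = √100 = 10  ⇒  r_B = 10 − 7 = 3

rB=3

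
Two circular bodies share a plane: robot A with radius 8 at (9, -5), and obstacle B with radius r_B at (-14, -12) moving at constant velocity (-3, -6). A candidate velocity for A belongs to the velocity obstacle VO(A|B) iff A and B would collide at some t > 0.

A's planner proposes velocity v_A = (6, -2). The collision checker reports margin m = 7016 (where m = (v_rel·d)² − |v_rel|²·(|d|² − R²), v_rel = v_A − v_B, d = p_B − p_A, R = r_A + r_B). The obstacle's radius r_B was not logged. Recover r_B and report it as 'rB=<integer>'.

m = 7016
d = (-23, -7);  v_rel = (9, 4),  |v_rel|² = 97
v_rel×d = (9)·(-7) − (4)·(-23) = 29
since m = R²·97 − 29²:  R² = (841 + 7016) / 97 = 81
R = √81 = 9  ⇒  r_B = 9 − 8 = 1

rB=1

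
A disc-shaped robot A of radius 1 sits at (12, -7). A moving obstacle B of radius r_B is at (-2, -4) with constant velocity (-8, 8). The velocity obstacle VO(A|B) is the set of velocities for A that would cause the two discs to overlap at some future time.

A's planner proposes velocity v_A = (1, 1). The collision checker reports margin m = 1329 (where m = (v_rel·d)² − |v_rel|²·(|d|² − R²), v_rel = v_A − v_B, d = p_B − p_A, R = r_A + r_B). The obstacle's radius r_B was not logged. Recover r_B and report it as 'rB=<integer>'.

m = 1329
d = (-14, 3);  v_rel = (9, -7),  |v_rel|² = 130
v_rel×d = (9)·(3) − (-7)·(-14) = -71
since m = R²·130 − (-71)²:  R² = (5041 + 1329) / 130 = 49
R = √49 = 7  ⇒  r_B = 7 − 1 = 6

rB=6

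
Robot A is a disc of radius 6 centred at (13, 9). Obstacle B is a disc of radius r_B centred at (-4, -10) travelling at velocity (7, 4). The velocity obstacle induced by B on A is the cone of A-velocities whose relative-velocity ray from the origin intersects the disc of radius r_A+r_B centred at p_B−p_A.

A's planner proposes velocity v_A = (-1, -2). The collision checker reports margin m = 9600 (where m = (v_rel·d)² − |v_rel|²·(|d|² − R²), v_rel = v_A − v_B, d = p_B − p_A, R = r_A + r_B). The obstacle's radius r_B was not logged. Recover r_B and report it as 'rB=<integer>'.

m = 9600
d = (-17, -19);  v_rel = (-8, -6),  |v_rel|² = 100
v_rel×d = (-8)·(-19) − (-6)·(-17) = 50
since m = R²·100 − 50²:  R² = (2500 + 9600) / 100 = 121
R = √121 = 11  ⇒  r_B = 11 − 6 = 5

rB=5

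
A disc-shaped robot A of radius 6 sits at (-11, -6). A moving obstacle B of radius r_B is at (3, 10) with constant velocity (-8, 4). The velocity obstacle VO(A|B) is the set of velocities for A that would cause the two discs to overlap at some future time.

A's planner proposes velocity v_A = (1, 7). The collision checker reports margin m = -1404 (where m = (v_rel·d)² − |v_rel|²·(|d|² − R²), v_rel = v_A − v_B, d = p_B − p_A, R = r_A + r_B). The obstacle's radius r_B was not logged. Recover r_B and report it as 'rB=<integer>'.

m = -1404
d = (14, 16);  v_rel = (9, 3),  |v_rel|² = 90
v_rel×d = (9)·(16) − (3)·(14) = 102
since m = R²·90 − 102²:  R² = (10404 + -1404) / 90 = 100
R = √100 = 10  ⇒  r_B = 10 − 6 = 4

rB=4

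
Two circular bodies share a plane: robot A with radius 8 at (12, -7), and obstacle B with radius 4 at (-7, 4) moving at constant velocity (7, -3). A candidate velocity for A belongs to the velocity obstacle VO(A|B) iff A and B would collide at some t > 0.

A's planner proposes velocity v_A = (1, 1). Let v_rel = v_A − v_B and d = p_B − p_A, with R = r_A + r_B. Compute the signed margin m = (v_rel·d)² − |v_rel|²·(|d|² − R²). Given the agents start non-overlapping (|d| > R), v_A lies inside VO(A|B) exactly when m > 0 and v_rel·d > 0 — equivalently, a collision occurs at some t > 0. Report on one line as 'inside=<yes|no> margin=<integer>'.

d = (-19, 11),  |d|² = 482;  R = 8+4 = 12,  c = 482−12² = 338
v_rel = (-6, 4),  |v_rel|² = 52;  v_rel·d = (-6)·(-19) + (4)·(11) = 158
52·t² − 316·t + 338 = 0  ⇒  m = 158² − 52·338 = 7388
m = 7388 > 0,  v_rel·d = 158 > 0  ⇒  inside

inside=yes margin=7388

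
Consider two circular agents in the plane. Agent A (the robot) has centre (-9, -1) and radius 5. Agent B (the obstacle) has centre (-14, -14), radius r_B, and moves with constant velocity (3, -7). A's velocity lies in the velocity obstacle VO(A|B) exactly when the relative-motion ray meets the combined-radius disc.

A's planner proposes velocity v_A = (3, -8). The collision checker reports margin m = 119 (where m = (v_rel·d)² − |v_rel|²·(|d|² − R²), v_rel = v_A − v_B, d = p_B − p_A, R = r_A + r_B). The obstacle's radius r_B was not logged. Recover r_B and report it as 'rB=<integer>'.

m = 119
d = (-5, -13);  v_rel = (0, -1),  |v_rel|² = 1
v_rel×d = (0)·(-13) − (-1)·(-5) = -5
since m = R²·1 − (-5)²:  R² = (25 + 119) / 1 = 144
R = √144 = 12  ⇒  r_B = 12 − 5 = 7

rB=7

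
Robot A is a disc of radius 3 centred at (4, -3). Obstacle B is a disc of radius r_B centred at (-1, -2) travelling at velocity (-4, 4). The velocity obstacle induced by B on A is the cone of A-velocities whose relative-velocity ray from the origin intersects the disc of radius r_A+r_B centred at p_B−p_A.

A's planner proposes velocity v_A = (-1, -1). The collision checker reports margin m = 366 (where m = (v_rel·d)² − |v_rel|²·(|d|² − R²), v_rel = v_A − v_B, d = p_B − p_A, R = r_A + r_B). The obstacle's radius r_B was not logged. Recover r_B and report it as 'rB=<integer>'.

m = 366
d = (-5, 1);  v_rel = (3, -5),  |v_rel|² = 34
v_rel×d = (3)·(1) − (-5)·(-5) = -22
since m = R²·34 − (-22)²:  R² = (484 + 366) / 34 = 25
R = √25 = 5  ⇒  r_B = 5 − 3 = 2

rB=2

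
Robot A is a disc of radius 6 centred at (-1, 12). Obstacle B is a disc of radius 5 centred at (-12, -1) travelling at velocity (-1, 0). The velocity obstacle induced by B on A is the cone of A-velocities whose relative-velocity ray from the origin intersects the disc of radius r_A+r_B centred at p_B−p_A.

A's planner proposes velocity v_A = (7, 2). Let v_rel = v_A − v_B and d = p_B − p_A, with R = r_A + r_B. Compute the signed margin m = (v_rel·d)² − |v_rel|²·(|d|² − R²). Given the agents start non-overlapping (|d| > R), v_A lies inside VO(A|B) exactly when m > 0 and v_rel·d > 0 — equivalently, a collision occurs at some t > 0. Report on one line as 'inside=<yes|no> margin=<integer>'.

d = (-11, -13),  |d|² = 290;  R = 6+5 = 11,  c = 290−11² = 169
v_rel = (8, 2),  |v_rel|² = 68;  v_rel·d = (8)·(-11) + (2)·(-13) = -114
68·t² + 228·t + 169 = 0  ⇒  m = (-114)² − 68·169 = 1504
m = 1504 > 0,  v_rel·d = -114 < 0  ⇒  outside

inside=no margin=1504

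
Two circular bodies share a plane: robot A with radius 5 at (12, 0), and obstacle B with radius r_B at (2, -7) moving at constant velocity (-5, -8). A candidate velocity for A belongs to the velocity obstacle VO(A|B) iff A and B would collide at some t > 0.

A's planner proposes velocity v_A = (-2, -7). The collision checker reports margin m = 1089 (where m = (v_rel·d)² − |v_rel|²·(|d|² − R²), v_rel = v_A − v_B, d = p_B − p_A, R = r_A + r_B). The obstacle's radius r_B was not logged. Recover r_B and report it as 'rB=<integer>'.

m = 1089
d = (-10, -7);  v_rel = (3, 1),  |v_rel|² = 10
v_rel×d = (3)·(-7) − (1)·(-10) = -11
since m = R²·10 − (-11)²:  R² = (121 + 1089) / 10 = 121
R = √121 = 11  ⇒  r_B = 11 − 5 = 6

rB=6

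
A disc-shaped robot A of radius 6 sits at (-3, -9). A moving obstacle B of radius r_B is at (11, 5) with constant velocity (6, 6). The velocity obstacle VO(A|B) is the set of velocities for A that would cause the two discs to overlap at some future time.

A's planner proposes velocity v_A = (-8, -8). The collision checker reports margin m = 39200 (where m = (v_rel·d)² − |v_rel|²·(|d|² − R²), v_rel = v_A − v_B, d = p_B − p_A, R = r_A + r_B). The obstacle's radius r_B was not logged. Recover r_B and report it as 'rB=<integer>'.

m = 39200
d = (14, 14);  v_rel = (-14, -14),  |v_rel|² = 392
v_rel×d = (-14)·(14) − (-14)·(14) = 0
since m = R²·392 − 0²:  R² = (0 + 39200) / 392 = 100
R = √100 = 10  ⇒  r_B = 10 − 6 = 4

rB=4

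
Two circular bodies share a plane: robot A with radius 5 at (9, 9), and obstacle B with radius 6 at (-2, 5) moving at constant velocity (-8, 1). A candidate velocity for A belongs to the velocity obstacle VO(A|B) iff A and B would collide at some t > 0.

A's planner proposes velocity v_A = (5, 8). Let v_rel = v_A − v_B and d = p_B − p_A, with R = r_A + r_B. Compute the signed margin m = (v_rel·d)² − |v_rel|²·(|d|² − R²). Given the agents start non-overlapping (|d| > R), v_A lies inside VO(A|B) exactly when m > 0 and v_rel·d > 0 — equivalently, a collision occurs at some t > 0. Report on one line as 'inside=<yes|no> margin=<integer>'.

d = (-11, -4),  |d|² = 137;  R = 5+6 = 11,  c = 137−11² = 16
v_rel = (13, 7),  |v_rel|² = 218;  v_rel·d = (13)·(-11) + (7)·(-4) = -171
218·t² + 342·t + 16 = 0  ⇒  m = (-171)² − 218·16 = 25753
m = 25753 > 0,  v_rel·d = -171 < 0  ⇒  outside

inside=no margin=25753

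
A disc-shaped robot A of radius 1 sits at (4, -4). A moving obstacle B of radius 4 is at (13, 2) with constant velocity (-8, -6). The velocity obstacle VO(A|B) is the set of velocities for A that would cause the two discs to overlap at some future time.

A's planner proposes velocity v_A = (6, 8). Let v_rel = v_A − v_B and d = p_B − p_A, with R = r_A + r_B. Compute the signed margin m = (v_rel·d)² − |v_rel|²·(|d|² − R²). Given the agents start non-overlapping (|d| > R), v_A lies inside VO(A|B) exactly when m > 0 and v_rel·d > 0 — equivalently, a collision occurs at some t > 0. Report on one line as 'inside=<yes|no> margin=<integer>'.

d = (9, 6),  |d|² = 117;  R = 1+4 = 5,  c = 117−5² = 92
v_rel = (14, 14),  |v_rel|² = 392;  v_rel·d = (14)·(9) + (14)·(6) = 210
392·t² − 420·t + 92 = 0  ⇒  m = 210² − 392·92 = 8036
m = 8036 > 0,  v_rel·d = 210 > 0  ⇒  inside

inside=yes margin=8036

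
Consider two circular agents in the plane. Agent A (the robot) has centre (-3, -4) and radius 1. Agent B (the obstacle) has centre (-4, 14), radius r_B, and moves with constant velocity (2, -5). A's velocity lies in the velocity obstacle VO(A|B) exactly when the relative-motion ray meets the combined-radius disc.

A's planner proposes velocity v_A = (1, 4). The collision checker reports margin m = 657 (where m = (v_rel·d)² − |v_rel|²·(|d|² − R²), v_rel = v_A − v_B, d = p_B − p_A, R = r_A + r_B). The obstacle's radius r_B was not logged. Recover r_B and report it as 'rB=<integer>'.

m = 657
d = (-1, 18);  v_rel = (-1, 9),  |v_rel|² = 82
v_rel×d = (-1)·(18) − (9)·(-1) = -9
since m = R²·82 − (-9)²:  R² = (81 + 657) / 82 = 9
R = √9 = 3  ⇒  r_B = 3 − 1 = 2

rB=2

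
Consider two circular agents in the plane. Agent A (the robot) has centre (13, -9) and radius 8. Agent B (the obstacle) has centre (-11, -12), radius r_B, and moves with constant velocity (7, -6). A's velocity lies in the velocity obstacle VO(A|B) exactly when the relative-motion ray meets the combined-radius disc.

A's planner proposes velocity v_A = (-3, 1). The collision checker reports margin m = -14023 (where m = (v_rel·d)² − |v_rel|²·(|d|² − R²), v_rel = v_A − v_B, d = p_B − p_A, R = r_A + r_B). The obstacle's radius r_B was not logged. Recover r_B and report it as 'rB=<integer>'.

m = -14023
d = (-24, -3);  v_rel = (-10, 7),  |v_rel|² = 149
v_rel×d = (-10)·(-3) − (7)·(-24) = 198
since m = R²·149 − 198²:  R² = (39204 + -14023) / 149 = 169
R = √169 = 13  ⇒  r_B = 13 − 8 = 5

rB=5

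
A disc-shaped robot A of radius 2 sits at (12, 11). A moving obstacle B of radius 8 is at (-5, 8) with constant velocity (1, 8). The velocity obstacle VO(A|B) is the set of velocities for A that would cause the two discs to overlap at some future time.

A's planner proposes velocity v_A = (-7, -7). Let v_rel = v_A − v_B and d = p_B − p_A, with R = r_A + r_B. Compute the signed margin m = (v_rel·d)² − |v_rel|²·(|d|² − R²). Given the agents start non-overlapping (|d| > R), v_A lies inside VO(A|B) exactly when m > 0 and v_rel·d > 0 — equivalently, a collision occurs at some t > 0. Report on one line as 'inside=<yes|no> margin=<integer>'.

d = (-17, -3),  |d|² = 298;  R = 2+8 = 10,  c = 298−10² = 198
v_rel = (-8, -15),  |v_rel|² = 289;  v_rel·d = (-8)·(-17) + (-15)·(-3) = 181
289·t² − 362·t + 198 = 0  ⇒  m = 181² − 289·198 = -24461
m = -24461 < 0,  v_rel·d = 181 > 0  ⇒  outside

inside=no margin=-24461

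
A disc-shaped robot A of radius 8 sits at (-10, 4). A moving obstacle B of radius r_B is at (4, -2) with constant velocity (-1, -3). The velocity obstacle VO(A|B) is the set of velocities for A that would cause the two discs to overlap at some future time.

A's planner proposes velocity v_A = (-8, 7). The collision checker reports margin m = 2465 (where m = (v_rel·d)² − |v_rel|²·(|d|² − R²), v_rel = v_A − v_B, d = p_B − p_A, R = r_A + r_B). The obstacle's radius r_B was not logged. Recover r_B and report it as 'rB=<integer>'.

m = 2465
d = (14, -6);  v_rel = (-7, 10),  |v_rel|² = 149
v_rel×d = (-7)·(-6) − (10)·(14) = -98
since m = R²·149 − (-98)²:  R² = (9604 + 2465) / 149 = 81
R = √81 = 9  ⇒  r_B = 9 − 8 = 1

rB=1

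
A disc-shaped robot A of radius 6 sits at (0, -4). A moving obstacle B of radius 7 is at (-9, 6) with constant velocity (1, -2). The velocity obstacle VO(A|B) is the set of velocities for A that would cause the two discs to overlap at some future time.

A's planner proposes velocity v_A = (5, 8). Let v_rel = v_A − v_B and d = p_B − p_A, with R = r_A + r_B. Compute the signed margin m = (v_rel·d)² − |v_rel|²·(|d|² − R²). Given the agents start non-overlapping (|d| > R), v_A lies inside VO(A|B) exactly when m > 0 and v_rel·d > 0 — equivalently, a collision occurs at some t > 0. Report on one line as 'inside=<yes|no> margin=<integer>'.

d = (-9, 10),  |d|² = 181;  R = 6+7 = 13,  c = 181−13² = 12
v_rel = (4, 10),  |v_rel|² = 116;  v_rel·d = (4)·(-9) + (10)·(10) = 64
116·t² − 128·t + 12 = 0  ⇒  m = 64² − 116·12 = 2704
m = 2704 > 0,  v_rel·d = 64 > 0  ⇒  inside

inside=yes margin=2704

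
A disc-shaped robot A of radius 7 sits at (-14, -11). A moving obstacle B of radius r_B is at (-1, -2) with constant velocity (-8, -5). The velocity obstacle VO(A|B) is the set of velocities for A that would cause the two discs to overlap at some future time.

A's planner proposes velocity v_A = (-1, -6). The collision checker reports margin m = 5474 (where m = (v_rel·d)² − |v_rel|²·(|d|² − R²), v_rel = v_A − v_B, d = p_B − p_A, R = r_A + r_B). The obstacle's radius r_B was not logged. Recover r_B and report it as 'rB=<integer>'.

m = 5474
d = (13, 9);  v_rel = (7, -1),  |v_rel|² = 50
v_rel×d = (7)·(9) − (-1)·(13) = 76
since m = R²·50 − 76²:  R² = (5776 + 5474) / 50 = 225
R = √225 = 15  ⇒  r_B = 15 − 7 = 8

rB=8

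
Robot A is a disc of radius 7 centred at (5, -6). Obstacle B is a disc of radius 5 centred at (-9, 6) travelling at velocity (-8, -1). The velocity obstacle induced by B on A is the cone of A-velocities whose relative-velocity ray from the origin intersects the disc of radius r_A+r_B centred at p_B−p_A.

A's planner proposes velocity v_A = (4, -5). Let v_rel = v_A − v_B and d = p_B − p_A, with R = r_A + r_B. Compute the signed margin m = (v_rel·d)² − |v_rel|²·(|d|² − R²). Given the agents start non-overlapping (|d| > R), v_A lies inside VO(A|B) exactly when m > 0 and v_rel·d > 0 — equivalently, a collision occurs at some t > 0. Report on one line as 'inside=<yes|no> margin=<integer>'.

d = (-14, 12),  |d|² = 340;  R = 7+5 = 12,  c = 340−12² = 196
v_rel = (12, -4),  |v_rel|² = 160;  v_rel·d = (12)·(-14) + (-4)·(12) = -216
160·t² + 432·t + 196 = 0  ⇒  m = (-216)² − 160·196 = 15296
m = 15296 > 0,  v_rel·d = -216 < 0  ⇒  outside

inside=no margin=15296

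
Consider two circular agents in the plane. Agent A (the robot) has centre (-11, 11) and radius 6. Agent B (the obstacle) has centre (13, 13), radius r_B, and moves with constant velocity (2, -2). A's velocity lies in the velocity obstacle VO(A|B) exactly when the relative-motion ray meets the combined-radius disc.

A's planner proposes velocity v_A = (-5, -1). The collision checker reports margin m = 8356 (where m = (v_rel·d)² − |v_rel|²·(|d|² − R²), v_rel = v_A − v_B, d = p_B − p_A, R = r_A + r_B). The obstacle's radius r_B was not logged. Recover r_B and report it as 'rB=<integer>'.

m = 8356
d = (24, 2);  v_rel = (-7, 1),  |v_rel|² = 50
v_rel×d = (-7)·(2) − (1)·(24) = -38
since m = R²·50 − (-38)²:  R² = (1444 + 8356) / 50 = 196
R = √196 = 14  ⇒  r_B = 14 − 6 = 8

rB=8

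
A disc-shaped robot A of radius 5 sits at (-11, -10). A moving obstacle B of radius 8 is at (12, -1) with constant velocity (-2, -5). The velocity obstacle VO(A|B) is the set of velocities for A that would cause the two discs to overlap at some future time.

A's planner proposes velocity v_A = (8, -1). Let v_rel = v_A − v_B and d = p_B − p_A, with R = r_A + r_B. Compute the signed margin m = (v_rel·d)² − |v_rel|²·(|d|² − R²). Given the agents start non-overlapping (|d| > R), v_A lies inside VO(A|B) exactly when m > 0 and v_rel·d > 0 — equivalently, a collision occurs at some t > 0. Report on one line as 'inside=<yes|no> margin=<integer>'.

d = (23, 9),  |d|² = 610;  R = 5+8 = 13,  c = 610−13² = 441
v_rel = (10, 4),  |v_rel|² = 116;  v_rel·d = (10)·(23) + (4)·(9) = 266
116·t² − 532·t + 441 = 0  ⇒  m = 266² − 116·441 = 19600
m = 19600 > 0,  v_rel·d = 266 > 0  ⇒  inside

inside=yes margin=19600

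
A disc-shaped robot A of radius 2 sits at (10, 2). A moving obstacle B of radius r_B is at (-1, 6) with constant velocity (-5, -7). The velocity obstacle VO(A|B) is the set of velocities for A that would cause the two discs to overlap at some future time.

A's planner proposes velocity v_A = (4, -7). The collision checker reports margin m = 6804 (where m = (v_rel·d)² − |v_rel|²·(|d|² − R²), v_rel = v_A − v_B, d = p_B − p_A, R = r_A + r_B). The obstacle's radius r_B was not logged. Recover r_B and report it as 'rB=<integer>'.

m = 6804
d = (-11, 4);  v_rel = (9, 0),  |v_rel|² = 81
v_rel×d = (9)·(4) − (0)·(-11) = 36
since m = R²·81 − 36²:  R² = (1296 + 6804) / 81 = 100
R = √100 = 10  ⇒  r_B = 10 − 2 = 8

rB=8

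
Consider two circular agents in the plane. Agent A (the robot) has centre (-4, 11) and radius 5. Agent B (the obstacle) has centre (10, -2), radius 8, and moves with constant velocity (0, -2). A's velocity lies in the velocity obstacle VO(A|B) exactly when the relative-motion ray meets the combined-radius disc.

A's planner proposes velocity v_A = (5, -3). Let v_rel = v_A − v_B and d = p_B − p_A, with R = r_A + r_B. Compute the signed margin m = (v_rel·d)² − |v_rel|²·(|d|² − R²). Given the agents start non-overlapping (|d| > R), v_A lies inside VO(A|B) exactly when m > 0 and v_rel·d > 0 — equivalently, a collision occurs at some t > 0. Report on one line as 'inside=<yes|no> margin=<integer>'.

d = (14, -13),  |d|² = 365;  R = 5+8 = 13,  c = 365−13² = 196
v_rel = (5, -1),  |v_rel|² = 26;  v_rel·d = (5)·(14) + (-1)·(-13) = 83
26·t² − 166·t + 196 = 0  ⇒  m = 83² − 26·196 = 1793
m = 1793 > 0,  v_rel·d = 83 > 0  ⇒  inside

inside=yes margin=1793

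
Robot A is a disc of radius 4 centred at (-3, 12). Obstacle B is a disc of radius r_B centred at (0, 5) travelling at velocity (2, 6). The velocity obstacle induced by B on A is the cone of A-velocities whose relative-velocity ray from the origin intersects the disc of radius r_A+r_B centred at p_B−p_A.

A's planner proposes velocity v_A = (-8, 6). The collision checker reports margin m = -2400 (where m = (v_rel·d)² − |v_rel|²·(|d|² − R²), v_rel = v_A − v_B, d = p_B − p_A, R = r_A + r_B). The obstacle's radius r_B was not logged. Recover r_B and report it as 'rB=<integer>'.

m = -2400
d = (3, -7);  v_rel = (-10, 0),  |v_rel|² = 100
v_rel×d = (-10)·(-7) − (0)·(3) = 70
since m = R²·100 − 70²:  R² = (4900 + -2400) / 100 = 25
R = √25 = 5  ⇒  r_B = 5 − 4 = 1

rB=1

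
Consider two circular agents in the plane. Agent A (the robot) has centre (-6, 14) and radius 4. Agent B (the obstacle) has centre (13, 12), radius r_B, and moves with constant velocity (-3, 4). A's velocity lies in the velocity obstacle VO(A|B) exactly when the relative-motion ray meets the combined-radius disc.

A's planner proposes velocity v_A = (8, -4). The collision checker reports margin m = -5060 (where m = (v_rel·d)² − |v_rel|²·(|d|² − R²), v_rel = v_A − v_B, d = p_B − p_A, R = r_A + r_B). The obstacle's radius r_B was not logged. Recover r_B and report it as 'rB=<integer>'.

m = -5060
d = (19, -2);  v_rel = (11, -8),  |v_rel|² = 185
v_rel×d = (11)·(-2) − (-8)·(19) = 130
since m = R²·185 − 130²:  R² = (16900 + -5060) / 185 = 64
R = √64 = 8  ⇒  r_B = 8 − 4 = 4

rB=4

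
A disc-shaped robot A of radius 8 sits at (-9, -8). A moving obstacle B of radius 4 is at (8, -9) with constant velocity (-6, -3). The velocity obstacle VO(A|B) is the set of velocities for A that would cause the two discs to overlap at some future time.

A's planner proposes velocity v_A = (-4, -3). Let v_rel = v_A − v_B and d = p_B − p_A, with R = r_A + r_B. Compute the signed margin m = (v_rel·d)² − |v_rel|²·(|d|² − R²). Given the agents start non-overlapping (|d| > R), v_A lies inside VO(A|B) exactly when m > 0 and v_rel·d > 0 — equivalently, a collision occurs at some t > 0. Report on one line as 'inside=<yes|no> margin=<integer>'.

d = (17, -1),  |d|² = 290;  R = 8+4 = 12,  c = 290−12² = 146
v_rel = (2, 0),  |v_rel|² = 4;  v_rel·d = (2)·(17) + (0)·(-1) = 34
4·t² − 68·t + 146 = 0  ⇒  m = 34² − 4·146 = 572
m = 572 > 0,  v_rel·d = 34 > 0  ⇒  inside

inside=yes margin=572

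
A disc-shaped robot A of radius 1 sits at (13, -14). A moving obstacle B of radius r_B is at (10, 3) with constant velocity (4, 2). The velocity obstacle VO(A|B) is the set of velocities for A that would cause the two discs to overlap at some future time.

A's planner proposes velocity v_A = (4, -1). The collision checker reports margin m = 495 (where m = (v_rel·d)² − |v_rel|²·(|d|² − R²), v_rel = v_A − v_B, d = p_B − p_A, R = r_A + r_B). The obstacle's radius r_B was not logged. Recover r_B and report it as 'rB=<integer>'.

m = 495
d = (-3, 17);  v_rel = (0, -3),  |v_rel|² = 9
v_rel×d = (0)·(17) − (-3)·(-3) = -9
since m = R²·9 − (-9)²:  R² = (81 + 495) / 9 = 64
R = √64 = 8  ⇒  r_B = 8 − 1 = 7

rB=7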